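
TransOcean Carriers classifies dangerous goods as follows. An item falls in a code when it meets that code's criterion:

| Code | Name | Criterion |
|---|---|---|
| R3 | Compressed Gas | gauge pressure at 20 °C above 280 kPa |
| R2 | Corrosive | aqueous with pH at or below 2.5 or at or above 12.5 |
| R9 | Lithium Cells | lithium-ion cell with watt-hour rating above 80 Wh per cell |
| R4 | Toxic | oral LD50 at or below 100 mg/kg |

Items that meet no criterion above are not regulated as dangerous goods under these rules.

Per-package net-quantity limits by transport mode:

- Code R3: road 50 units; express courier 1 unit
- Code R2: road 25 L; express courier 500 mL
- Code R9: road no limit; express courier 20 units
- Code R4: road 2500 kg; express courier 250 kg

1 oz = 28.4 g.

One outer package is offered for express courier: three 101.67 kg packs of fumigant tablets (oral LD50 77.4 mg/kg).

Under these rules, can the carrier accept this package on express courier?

No

Fumigant tablets: oral LD50 77.4 mg/kg ≤ 100 mg/kg → Code R4 (Toxic).
Code R4 quantity: three 101.67 kg packs = 305.01 kg.
305.01 kg > 250 kg (express courier limit, Code R4) — over the limit.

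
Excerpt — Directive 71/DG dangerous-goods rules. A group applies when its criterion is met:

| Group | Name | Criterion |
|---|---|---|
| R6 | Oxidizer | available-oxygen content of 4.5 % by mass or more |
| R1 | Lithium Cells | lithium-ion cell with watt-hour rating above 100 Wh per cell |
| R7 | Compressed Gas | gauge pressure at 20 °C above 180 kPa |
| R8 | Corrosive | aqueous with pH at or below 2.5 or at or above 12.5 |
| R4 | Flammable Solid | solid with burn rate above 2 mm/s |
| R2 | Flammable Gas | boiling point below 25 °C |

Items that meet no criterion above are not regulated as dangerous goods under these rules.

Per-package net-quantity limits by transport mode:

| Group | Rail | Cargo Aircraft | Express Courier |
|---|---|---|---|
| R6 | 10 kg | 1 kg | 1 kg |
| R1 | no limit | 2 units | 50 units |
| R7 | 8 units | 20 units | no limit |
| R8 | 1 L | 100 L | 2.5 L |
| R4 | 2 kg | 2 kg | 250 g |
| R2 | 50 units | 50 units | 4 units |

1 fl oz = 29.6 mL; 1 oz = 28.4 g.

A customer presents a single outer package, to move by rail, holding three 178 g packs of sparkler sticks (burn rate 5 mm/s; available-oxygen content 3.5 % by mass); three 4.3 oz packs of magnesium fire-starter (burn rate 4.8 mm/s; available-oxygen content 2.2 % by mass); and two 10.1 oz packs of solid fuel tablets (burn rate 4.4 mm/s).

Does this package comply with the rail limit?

The sparkler sticks have burn rate 5 mm/s, which is > 2 mm/s, so they are Group R4 (Flammable Solid).
With burn rate 4.8 mm/s (> 2 mm/s), the magnesium fire-starter falls in Group R4.
With burn rate 4.4 mm/s (> 2 mm/s), the solid fuel tablets fall in Group R4.
Total Group R4: (three 178 g packs = 534 g) + (three 4.3 oz packs = 366.36 g) + (two 10.1 oz packs = 573.68 g) = 1474.04 g.
1474.04 g ≤ 2 kg (rail limit, Group R4) — within limit.

Yes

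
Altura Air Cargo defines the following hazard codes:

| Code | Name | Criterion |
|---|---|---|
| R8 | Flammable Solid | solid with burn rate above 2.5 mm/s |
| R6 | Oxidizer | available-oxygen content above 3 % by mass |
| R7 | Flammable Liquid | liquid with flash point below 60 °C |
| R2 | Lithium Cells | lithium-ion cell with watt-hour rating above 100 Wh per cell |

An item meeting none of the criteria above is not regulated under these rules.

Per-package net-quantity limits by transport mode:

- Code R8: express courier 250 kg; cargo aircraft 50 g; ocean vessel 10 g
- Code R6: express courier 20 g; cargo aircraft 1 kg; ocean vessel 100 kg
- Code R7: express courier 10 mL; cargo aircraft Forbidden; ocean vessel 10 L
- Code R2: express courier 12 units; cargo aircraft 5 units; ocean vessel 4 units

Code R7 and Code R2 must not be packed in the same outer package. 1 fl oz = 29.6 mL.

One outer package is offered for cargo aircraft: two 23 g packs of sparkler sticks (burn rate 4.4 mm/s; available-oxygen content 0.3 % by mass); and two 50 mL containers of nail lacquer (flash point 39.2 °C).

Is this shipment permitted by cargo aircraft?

No

The sparkler sticks have burn rate 4.4 mm/s, which is > 2.5 mm/s, so they are Code R8 (Flammable Solid).
Nail lacquer: flash point 39.2 °C < 60 °C → Code R7 (Flammable Liquid).
Code R8 quantity: two 23 g packs = 46 g.
46 g ≤ 50 g (cargo aircraft limit, Code R8) — within limit.
Code R7 quantity: two 50 mL containers = 100 mL.
Code R7 is Forbidden by cargo aircraft.
The segregation rule (Code R7 with Code R2) does not apply to Code R8 with Code R7.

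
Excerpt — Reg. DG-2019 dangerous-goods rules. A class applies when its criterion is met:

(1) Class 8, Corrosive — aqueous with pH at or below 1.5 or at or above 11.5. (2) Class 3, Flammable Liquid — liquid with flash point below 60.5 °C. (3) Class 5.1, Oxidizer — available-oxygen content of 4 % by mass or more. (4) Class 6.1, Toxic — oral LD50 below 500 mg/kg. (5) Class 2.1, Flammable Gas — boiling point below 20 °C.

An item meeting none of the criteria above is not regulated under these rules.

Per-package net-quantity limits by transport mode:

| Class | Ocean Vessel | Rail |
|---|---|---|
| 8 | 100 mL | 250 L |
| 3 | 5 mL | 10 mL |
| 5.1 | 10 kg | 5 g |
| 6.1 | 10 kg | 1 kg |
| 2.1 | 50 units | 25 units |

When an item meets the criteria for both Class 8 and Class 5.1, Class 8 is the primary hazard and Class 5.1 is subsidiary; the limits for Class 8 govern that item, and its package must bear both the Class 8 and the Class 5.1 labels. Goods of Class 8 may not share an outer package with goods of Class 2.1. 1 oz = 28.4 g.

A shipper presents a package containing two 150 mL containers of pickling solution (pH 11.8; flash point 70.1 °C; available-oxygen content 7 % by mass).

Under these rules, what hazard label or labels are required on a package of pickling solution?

The pickling solution has pH 11.8, which is ≥ 11.5, so it is Class 8 (Corrosive).
Pickling solution: available-oxygen content 7 % by mass ≥ 4 % by mass → Class 5.1 (Oxidizer).
By the precedence rule Class 8 is primary and Class 5.1 is subsidiary, and that rule requires both labels on the package.

Class 5.1 and 8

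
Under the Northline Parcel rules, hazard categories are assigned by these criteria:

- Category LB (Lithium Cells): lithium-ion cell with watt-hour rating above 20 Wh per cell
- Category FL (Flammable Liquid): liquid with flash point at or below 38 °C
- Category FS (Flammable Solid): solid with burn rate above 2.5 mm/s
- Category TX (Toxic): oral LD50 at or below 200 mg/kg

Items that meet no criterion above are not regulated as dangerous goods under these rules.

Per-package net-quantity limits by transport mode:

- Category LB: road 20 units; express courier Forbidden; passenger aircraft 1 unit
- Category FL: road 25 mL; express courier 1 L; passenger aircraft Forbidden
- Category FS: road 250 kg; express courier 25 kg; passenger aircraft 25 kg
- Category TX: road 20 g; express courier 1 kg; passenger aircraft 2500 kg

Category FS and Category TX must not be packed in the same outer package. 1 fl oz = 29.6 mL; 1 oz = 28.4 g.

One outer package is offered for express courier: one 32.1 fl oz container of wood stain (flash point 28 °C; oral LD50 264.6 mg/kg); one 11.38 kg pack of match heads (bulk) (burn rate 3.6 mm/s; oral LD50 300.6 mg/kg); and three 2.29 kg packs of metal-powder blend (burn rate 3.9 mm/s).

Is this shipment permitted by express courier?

The wood stain has flash point 28 °C, which is ≤ 38 °C, so it is Category FL (Flammable Liquid).
Burn rate 3.6 mm/s meets the Category FS criterion (Flammable Solid), so the match heads (bulk) are Category FS.
With burn rate 3.9 mm/s (> 2.5 mm/s), the metal-powder blend falls in Category FS.
Total Category FS: 11.38 kg + (three 2.29 kg packs = 6.87 kg) = 18.25 kg.
18.25 kg is within the express courier limit of 25 kg for Category FS.
Category FL quantity: one 32.1 fl oz container = 950.16 mL.
That is within the Category FL express courier limit of 1 L.
The segregation rule (Category FS with Category TX) does not apply to Category FS with Category FL.
Every hazard category is within its express courier limit and no segregation rule is violated.

Yes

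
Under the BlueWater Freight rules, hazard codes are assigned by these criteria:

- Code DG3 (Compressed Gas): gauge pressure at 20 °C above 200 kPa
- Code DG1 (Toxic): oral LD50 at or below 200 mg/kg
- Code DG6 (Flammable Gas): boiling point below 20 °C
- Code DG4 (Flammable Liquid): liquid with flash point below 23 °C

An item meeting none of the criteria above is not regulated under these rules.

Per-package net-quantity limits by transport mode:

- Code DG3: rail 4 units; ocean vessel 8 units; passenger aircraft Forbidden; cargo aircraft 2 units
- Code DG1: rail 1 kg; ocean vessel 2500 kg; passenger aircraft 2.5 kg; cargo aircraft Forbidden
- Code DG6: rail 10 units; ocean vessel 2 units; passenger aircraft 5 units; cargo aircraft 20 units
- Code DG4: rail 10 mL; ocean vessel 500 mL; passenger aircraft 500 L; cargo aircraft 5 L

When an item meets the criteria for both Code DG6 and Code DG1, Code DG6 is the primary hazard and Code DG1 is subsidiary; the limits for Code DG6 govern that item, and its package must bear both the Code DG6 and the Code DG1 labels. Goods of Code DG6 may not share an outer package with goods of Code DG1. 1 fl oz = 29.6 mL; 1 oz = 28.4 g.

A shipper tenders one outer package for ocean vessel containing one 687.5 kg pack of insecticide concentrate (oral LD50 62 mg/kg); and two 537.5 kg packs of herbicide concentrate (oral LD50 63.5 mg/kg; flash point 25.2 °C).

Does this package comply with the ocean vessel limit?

The insecticide concentrate has oral LD50 62 mg/kg, which is ≤ 200 mg/kg, so it is Code DG1 (Toxic).
Oral LD50 63.5 mg/kg meets the Code DG1 criterion (Toxic), so the herbicide concentrate is Code DG1.
Total Code DG1: 687.5 kg + (two 537.5 kg packs = 1075 kg) = 1762.5 kg.
1762.5 kg is within the ocean vessel limit of 2500 kg for Code DG1.

Yes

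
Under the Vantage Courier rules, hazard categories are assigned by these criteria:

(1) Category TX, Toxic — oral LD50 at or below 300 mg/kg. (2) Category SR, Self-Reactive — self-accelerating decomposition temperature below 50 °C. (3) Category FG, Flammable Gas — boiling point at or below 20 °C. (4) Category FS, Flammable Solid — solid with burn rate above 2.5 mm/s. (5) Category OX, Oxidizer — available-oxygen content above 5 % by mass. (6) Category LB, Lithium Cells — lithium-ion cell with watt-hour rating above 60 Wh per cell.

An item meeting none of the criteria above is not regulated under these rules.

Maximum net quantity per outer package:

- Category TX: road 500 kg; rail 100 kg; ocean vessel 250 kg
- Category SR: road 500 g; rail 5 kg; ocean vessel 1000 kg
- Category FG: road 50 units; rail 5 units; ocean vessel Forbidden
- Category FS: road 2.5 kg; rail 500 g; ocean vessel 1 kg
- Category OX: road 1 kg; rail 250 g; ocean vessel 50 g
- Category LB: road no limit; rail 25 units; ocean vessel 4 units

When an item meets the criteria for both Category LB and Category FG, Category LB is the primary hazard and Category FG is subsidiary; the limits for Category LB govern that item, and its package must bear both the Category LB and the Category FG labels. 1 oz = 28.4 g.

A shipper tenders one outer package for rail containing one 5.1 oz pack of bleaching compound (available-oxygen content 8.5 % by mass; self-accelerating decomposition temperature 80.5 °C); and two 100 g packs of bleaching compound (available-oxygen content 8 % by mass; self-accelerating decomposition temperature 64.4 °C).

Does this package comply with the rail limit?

Available-oxygen content 8.5 % by mass meets the Category OX criterion (Oxidizer), so the bleaching compound is Category OX.
The bleaching compound has available-oxygen content 8 % by mass, which is > 5 % by mass, so it is Category OX (Oxidizer).
Total Category OX: (one 5.1 oz pack = 144.84 g) + (two 100 g packs = 200 g) = 344.84 g.
344.84 g > 250 g (rail limit, Category OX) — over the limit.

No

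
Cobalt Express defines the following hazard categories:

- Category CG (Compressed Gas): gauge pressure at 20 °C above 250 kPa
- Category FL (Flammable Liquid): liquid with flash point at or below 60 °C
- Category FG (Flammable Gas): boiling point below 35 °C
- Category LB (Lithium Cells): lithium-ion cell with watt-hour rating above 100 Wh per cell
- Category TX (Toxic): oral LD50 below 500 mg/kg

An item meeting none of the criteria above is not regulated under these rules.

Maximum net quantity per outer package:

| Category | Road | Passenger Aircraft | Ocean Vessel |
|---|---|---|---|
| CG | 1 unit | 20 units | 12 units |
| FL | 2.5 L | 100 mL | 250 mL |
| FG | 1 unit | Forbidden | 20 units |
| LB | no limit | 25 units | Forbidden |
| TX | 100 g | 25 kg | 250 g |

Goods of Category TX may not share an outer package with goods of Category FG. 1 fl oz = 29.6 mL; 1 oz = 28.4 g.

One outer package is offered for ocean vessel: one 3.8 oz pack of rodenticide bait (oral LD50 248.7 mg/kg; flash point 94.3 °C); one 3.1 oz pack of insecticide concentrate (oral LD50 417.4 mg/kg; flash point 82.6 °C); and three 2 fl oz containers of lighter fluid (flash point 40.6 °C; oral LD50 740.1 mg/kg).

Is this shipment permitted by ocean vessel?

Yes

With oral LD50 248.7 mg/kg (< 500 mg/kg), the rodenticide bait falls in Category TX.
Insecticide concentrate: oral LD50 417.4 mg/kg < 500 mg/kg → Category TX (Toxic).
Lighter fluid: flash point 40.6 °C ≤ 60 °C → Category FL (Flammable Liquid).
Category TX net quantity: (one 3.8 oz pack = 107.92 g) + (one 3.1 oz pack = 88.04 g) = 195.96 g.
195.96 g ≤ 250 g (ocean vessel limit, Category TX) — within limit.
Category FL quantity: three 2 fl oz containers = 177.6 mL.
177.6 mL is within the ocean vessel limit of 250 mL for Category FL.
The segregation rule (Category TX with Category FG) does not apply to Category TX with Category FL.
Every hazard category is within its ocean vessel limit and no segregation rule is violated.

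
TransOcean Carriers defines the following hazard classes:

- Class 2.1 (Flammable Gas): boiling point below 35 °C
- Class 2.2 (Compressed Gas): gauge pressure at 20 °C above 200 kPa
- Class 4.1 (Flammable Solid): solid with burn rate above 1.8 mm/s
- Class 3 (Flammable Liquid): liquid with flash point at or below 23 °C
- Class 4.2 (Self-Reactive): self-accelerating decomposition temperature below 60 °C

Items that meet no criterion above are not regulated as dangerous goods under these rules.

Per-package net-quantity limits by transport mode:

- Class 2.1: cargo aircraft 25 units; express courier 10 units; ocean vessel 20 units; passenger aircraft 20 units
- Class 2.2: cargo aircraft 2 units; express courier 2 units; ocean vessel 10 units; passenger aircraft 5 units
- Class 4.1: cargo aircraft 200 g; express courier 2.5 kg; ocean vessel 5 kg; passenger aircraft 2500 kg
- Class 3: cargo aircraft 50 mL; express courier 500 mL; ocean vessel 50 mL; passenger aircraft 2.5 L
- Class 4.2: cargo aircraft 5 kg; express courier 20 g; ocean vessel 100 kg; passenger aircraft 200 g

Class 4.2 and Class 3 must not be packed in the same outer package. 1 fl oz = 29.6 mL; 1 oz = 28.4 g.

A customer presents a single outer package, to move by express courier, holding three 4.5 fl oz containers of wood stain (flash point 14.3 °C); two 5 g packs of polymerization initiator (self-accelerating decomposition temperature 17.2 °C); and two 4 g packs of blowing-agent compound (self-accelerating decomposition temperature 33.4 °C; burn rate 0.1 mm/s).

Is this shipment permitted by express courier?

Flash point 14.3 °C meets the Class 3 criterion (Flammable Liquid), so the wood stain is Class 3.
Polymerization initiator: self-accelerating decomposition temperature 17.2 °C < 60 °C → Class 4.2 (Self-Reactive).
The blowing-agent compound has self-accelerating decomposition temperature 33.4 °C, which is < 60 °C, so it is Class 4.2 (Self-Reactive).
Class 4.2 net quantity: (two 5 g packs = 10 g) + (two 4 g packs = 8 g) = 18 g.
That is within the Class 4.2 express courier limit of 20 g.
Class 3 quantity: three 4.5 fl oz containers = 399.6 mL.
399.6 mL ≤ 500 mL (express courier limit, Class 3) — within limit.
Class 4.2 and Class 3 may not share an outer package.

No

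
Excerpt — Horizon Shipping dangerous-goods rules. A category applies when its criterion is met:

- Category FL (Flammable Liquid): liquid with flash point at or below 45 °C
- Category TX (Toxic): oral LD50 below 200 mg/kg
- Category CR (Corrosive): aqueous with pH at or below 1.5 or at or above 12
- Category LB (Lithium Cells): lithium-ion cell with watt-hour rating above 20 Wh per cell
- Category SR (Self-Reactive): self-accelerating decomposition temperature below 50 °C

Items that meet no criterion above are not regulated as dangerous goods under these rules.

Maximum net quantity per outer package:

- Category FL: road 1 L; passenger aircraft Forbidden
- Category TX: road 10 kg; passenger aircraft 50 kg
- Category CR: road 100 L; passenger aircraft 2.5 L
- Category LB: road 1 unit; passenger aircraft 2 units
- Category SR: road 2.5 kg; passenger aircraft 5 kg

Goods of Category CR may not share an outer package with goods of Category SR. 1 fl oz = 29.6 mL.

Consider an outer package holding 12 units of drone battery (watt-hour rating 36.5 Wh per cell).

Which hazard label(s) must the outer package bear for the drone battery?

Category LB

Watt-hour rating 36.5 Wh per cell meets the Category LB criterion (Lithium Cells), so the drone battery is Category LB.
Only the Category LB label is required.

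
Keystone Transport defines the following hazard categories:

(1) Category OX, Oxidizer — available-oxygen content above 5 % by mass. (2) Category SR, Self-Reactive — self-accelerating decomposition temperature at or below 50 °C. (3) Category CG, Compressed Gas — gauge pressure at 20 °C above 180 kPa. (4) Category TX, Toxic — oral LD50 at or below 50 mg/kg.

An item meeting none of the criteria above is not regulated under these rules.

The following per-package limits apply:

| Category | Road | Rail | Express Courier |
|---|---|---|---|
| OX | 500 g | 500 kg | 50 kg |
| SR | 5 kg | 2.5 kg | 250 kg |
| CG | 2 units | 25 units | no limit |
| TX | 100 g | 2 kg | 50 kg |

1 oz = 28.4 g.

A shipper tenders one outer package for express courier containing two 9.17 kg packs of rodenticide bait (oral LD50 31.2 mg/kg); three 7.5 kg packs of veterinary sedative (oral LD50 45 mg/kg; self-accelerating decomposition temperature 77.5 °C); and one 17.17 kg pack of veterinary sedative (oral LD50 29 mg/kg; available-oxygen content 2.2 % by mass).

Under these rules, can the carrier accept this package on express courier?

No

Rodenticide bait: oral LD50 31.2 mg/kg ≤ 50 mg/kg → Category TX (Toxic).
Oral LD50 45 mg/kg meets the Category TX criterion (Toxic), so the veterinary sedative is Category TX.
With oral LD50 29 mg/kg (≤ 50 mg/kg), the veterinary sedative falls in Category TX.
Total Category TX: (two 9.17 kg packs = 18.34 kg) + (three 7.5 kg packs = 22.5 kg) + 17.17 kg = 58.01 kg.
58.01 kg exceeds the express courier limit of 50 kg for Category TX.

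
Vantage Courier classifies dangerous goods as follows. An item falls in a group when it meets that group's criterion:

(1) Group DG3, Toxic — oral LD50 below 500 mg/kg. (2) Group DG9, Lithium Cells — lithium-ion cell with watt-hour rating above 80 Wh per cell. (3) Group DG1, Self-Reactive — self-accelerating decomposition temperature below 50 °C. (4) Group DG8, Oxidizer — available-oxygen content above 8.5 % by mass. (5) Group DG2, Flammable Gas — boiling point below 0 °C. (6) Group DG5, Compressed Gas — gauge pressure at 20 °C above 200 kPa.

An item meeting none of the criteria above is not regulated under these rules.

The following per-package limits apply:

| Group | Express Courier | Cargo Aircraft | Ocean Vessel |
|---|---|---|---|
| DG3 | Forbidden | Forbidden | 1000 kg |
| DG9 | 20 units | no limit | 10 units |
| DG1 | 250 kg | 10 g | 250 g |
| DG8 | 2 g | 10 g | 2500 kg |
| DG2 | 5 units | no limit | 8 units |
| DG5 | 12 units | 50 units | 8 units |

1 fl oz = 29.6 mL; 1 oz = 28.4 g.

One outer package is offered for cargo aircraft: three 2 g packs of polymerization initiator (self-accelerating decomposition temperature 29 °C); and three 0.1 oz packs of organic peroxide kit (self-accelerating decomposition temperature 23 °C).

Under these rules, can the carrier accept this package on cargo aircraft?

Self-accelerating decomposition temperature 29 °C meets the Group DG1 criterion (Self-Reactive), so the polymerization initiator is Group DG1.
With self-accelerating decomposition temperature 23 °C (< 50 °C), the organic peroxide kit falls in Group DG1.
Group DG1 net quantity: (three 2 g packs = 6 g) + (three 0.1 oz packs = 8.52 g) = 14.52 g.
14.52 g > 10 g (cargo aircraft limit, Group DG1) — over the limit.

No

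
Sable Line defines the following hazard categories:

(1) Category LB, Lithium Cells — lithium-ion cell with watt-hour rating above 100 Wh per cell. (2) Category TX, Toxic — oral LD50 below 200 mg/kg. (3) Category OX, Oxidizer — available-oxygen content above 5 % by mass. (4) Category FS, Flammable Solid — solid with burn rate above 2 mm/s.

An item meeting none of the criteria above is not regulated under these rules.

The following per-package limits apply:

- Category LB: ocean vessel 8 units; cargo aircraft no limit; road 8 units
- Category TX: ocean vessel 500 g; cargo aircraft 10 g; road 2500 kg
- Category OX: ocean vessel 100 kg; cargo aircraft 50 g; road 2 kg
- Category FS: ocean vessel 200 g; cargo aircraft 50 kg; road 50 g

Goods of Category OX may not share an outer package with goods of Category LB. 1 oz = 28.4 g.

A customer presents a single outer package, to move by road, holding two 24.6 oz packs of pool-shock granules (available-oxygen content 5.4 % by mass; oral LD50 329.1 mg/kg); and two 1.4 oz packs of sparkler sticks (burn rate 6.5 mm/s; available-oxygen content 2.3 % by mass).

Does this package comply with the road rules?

No

Pool-shock granules: available-oxygen content 5.4 % by mass > 5 % by mass → Category OX (Oxidizer).
Burn rate 6.5 mm/s meets the Category FS criterion (Flammable Solid), so the sparkler sticks are Category FS.
Category OX quantity: two 24.6 oz packs = 1397.28 g.
1397.28 g is within the road limit of 2 kg for Category OX.
Category FS quantity: two 1.4 oz packs = 79.52 g.
79.52 g exceeds the road limit of 50 g for Category FS.
The segregation rule (Category OX with Category LB) does not apply to Category OX with Category FS.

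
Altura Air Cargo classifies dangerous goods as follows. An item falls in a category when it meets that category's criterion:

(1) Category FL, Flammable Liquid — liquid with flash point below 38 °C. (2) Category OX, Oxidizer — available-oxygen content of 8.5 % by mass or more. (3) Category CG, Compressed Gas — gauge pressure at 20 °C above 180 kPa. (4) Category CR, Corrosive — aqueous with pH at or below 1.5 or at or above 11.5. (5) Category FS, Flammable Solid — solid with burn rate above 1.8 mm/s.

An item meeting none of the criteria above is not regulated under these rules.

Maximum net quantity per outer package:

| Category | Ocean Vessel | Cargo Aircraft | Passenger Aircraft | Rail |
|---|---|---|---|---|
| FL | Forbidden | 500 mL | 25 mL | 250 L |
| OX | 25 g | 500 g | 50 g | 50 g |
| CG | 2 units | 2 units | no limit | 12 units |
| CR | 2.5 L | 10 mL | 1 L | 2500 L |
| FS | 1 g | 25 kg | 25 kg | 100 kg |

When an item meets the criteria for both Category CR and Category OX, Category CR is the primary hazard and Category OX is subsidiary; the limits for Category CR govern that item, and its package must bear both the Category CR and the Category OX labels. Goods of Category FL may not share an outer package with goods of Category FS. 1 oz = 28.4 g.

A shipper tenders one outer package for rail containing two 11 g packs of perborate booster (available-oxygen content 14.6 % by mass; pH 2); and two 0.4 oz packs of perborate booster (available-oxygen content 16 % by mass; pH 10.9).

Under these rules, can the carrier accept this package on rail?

Available-oxygen content 14.6 % by mass meets the Category OX criterion (Oxidizer), so the perborate booster is Category OX.
Available-oxygen content 16 % by mass meets the Category OX criterion (Oxidizer), so the perborate booster is Category OX.
Category OX net quantity: (two 11 g packs = 22 g) + (two 0.4 oz packs = 22.72 g) = 44.72 g.
44.72 g is within the rail limit of 50 g for Category OX.

Yes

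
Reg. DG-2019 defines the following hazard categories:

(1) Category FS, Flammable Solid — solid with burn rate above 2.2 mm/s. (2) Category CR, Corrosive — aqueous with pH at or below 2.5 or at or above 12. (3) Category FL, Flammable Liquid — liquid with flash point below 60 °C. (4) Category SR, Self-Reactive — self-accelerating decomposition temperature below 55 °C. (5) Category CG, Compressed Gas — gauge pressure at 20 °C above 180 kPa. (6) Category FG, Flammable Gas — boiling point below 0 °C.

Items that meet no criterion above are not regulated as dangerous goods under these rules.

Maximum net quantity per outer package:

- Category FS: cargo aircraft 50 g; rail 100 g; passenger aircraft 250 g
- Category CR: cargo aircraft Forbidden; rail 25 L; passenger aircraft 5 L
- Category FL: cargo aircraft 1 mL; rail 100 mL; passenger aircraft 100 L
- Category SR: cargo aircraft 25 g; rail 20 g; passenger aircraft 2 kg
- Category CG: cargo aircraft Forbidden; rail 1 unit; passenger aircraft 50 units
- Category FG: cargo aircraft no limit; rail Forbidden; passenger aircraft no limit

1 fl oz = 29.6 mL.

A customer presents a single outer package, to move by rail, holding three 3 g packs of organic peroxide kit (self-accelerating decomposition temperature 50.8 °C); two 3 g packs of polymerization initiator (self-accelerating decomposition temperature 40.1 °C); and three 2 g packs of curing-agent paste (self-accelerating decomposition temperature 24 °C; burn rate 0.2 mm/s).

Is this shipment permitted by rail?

No

Organic peroxide kit: self-accelerating decomposition temperature 50.8 °C < 55 °C → Category SR (Self-Reactive).
Self-accelerating decomposition temperature 40.1 °C meets the Category SR criterion (Self-Reactive), so the polymerization initiator is Category SR.
Self-accelerating decomposition temperature 24 °C meets the Category SR criterion (Self-Reactive), so the curing-agent paste is Category SR.
Total Category SR: (three 3 g packs = 9 g) + (two 3 g packs = 6 g) + (three 2 g packs = 6 g) = 21 g.
That exceeds the Category SR rail limit of 20 g.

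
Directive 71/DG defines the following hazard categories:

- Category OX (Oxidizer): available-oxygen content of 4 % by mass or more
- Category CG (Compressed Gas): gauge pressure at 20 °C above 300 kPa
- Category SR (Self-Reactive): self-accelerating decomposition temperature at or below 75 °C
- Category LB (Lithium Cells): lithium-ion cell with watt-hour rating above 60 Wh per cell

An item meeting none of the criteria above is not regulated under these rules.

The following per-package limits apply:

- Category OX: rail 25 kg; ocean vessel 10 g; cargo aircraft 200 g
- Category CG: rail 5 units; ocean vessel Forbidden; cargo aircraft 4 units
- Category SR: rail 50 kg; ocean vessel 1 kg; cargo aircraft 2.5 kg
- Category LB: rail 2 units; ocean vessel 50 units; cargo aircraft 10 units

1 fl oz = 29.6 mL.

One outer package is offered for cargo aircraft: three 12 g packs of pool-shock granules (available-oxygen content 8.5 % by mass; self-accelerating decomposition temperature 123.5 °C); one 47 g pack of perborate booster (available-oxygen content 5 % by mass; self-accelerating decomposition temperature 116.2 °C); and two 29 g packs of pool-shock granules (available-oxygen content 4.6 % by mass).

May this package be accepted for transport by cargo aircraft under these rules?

The pool-shock granules have available-oxygen content 8.5 % by mass, which is ≥ 4 % by mass, so they are Category OX (Oxidizer).
The perborate booster has available-oxygen content 5 % by mass, which is ≥ 4 % by mass, so it is Category OX (Oxidizer).
The pool-shock granules have available-oxygen content 4.6 % by mass, which is ≥ 4 % by mass, so they are Category OX (Oxidizer).
Total Category OX: (three 12 g packs = 36 g) + 47 g + (two 29 g packs = 58 g) = 141 g.
141 g is within the cargo aircraft limit of 200 g for Category OX.

Yes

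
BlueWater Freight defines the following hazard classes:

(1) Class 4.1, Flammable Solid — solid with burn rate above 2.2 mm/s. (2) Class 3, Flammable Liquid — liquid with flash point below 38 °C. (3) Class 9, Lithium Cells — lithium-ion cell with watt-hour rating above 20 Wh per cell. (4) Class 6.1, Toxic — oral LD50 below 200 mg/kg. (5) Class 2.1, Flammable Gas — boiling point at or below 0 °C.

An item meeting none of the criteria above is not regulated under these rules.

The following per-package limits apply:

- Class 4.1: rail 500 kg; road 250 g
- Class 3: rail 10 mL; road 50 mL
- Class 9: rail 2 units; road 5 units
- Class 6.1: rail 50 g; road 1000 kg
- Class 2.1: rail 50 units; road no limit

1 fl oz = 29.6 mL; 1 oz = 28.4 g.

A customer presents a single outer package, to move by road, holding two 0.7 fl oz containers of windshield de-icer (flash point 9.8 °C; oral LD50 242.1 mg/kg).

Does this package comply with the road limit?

Windshield de-icer: flash point 9.8 °C < 38 °C → Class 3 (Flammable Liquid).
Class 3 quantity: two 0.7 fl oz containers = 41.44 mL.
That is within the Class 3 road limit of 50 mL.

Yes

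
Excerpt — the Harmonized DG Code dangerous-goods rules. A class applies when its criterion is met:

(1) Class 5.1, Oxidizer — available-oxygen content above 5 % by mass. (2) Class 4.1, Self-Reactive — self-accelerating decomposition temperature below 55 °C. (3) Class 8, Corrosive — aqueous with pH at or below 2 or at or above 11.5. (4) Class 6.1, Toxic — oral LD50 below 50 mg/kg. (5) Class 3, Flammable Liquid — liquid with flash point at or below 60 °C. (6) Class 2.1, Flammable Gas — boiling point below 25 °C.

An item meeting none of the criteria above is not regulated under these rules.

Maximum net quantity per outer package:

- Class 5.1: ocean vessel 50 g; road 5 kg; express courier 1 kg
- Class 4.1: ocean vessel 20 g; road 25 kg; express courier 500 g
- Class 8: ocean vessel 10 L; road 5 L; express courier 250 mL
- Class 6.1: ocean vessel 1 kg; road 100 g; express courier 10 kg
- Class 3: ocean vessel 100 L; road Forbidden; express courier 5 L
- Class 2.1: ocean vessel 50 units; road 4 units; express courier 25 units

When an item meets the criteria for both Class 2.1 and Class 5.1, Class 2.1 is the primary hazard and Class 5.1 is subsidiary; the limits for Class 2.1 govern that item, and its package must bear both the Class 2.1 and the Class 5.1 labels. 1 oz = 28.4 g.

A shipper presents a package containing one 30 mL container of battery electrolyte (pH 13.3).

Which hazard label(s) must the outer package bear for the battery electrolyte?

The battery electrolyte has pH 13.3, which is ≥ 11.5, so it is Class 8 (Corrosive).
Only the Class 8 label is required.

Class 8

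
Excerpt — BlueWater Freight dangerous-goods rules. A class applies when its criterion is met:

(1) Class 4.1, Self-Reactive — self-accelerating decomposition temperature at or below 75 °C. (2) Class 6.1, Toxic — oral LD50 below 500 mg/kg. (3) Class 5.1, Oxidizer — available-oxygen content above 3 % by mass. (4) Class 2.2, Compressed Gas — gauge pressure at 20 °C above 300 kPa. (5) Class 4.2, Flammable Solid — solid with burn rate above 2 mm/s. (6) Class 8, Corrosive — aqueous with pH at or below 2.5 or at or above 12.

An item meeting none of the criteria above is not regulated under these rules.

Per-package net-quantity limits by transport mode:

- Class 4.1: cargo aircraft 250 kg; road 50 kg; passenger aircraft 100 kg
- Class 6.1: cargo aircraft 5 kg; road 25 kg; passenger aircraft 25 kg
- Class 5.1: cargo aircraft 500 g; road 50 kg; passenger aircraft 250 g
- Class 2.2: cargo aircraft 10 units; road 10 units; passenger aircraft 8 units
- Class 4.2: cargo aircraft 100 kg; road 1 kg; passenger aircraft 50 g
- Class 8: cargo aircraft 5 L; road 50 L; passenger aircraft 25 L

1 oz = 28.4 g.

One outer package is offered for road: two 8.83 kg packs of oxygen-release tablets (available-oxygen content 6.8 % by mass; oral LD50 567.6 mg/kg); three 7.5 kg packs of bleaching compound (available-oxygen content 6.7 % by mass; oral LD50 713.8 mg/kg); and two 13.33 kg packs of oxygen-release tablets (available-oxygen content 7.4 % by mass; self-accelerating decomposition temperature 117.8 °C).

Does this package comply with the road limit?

The oxygen-release tablets have available-oxygen content 6.8 % by mass, which is > 3 % by mass, so they are Class 5.1 (Oxidizer).
Bleaching compound: available-oxygen content 6.7 % by mass > 3 % by mass → Class 5.1 (Oxidizer).
The oxygen-release tablets have available-oxygen content 7.4 % by mass, which is > 3 % by mass, so they are Class 5.1 (Oxidizer).
Class 5.1 net quantity: (two 8.83 kg packs = 17.66 kg) + (three 7.5 kg packs = 22.5 kg) + (two 13.33 kg packs = 26.66 kg) = 66.82 kg.
66.82 kg > 50 kg (road limit, Class 5.1) — over the limit.

No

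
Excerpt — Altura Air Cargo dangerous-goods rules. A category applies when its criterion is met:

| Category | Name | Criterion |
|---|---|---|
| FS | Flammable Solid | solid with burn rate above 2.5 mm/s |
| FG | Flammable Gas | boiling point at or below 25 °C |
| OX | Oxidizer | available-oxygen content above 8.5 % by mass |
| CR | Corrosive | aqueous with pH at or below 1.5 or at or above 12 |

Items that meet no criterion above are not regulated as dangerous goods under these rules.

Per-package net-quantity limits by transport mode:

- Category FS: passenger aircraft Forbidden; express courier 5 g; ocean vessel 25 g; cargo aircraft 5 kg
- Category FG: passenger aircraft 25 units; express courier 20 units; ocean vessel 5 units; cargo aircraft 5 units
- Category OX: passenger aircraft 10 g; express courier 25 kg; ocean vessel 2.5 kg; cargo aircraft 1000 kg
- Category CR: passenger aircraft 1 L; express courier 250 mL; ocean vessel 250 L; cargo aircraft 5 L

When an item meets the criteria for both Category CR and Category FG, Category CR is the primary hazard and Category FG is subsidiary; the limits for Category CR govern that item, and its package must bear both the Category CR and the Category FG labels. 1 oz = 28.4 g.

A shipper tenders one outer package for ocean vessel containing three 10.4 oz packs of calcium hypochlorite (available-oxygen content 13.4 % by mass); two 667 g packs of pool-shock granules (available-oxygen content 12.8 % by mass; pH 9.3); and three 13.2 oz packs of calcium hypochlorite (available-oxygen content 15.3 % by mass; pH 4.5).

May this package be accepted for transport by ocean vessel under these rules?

The calcium hypochlorite has available-oxygen content 13.4 % by mass, which is > 8.5 % by mass, so it is Category OX (Oxidizer).
The pool-shock granules have available-oxygen content 12.8 % by mass, which is > 8.5 % by mass, so they are Category OX (Oxidizer).
Calcium hypochlorite: available-oxygen content 15.3 % by mass > 8.5 % by mass → Category OX (Oxidizer).
Category OX net quantity: (three 10.4 oz packs = 886.08 g) + (two 667 g packs = 1.334 kg) + (three 13.2 oz packs = 1124.64 g) = 3344.72 g.
3344.72 g exceeds the ocean vessel limit of 2.5 kg for Category OX.

No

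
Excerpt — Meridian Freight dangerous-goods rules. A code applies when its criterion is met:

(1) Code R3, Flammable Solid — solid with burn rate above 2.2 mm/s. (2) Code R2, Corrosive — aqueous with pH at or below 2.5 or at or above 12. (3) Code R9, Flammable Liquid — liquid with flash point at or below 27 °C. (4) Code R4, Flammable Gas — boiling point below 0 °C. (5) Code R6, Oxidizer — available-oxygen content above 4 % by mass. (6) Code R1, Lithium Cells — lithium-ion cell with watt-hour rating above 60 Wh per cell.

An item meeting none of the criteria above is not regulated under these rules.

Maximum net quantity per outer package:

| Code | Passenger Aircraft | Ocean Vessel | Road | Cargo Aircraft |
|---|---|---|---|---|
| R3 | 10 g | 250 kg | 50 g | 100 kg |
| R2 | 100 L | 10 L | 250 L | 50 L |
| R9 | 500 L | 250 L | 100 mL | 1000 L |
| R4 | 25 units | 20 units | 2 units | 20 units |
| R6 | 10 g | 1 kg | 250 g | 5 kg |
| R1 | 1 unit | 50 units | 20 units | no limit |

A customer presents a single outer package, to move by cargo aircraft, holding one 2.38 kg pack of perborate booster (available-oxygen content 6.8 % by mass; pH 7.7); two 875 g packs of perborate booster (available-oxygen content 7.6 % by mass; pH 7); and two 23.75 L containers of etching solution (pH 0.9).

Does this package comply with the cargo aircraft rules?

Yes

Perborate booster: available-oxygen content 6.8 % by mass > 4 % by mass → Code R6 (Oxidizer).
The perborate booster has available-oxygen content 7.6 % by mass, which is > 4 % by mass, so it is Code R6 (Oxidizer).
The etching solution has pH 0.9, which is ≤ 2.5, so it is Code R2 (Corrosive).
Total Code R6: 2.38 kg + (two 875 g packs = 1.75 kg) = 4.13 kg.
4.13 kg is within the cargo aircraft limit of 5 kg for Code R6.
Code R2 quantity: two 23.75 L containers = 47.5 L.
47.5 L is within the cargo aircraft limit of 50 L for Code R2.
Every hazard code is within its cargo aircraft limit and no segregation rule is violated.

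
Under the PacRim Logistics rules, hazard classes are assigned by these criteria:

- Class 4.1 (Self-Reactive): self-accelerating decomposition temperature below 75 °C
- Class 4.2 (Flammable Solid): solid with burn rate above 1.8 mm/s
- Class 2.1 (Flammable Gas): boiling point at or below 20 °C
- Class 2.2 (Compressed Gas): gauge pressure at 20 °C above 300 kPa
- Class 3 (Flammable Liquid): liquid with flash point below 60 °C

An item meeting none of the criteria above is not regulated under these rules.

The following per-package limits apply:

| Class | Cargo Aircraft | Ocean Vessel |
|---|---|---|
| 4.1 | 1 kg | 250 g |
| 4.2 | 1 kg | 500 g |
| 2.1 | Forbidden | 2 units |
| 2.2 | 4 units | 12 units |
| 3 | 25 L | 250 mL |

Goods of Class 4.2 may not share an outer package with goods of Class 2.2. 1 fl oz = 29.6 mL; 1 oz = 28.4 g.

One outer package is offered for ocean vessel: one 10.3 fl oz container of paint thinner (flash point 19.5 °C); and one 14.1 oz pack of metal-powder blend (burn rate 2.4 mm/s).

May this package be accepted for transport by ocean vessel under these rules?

No

With flash point 19.5 °C (< 60 °C), the paint thinner falls in Class 3.
With burn rate 2.4 mm/s (> 1.8 mm/s), the metal-powder blend falls in Class 4.2.
Class 4.2 quantity: one 14.1 oz pack = 400.44 g.
400.44 g is within the ocean vessel limit of 500 g for Class 4.2.
Class 3 quantity: one 10.3 fl oz container = 304.88 mL.
That exceeds the Class 3 ocean vessel limit of 250 mL.
The segregation rule (Class 4.2 with Class 2.2) does not apply to Class 4.2 with Class 3.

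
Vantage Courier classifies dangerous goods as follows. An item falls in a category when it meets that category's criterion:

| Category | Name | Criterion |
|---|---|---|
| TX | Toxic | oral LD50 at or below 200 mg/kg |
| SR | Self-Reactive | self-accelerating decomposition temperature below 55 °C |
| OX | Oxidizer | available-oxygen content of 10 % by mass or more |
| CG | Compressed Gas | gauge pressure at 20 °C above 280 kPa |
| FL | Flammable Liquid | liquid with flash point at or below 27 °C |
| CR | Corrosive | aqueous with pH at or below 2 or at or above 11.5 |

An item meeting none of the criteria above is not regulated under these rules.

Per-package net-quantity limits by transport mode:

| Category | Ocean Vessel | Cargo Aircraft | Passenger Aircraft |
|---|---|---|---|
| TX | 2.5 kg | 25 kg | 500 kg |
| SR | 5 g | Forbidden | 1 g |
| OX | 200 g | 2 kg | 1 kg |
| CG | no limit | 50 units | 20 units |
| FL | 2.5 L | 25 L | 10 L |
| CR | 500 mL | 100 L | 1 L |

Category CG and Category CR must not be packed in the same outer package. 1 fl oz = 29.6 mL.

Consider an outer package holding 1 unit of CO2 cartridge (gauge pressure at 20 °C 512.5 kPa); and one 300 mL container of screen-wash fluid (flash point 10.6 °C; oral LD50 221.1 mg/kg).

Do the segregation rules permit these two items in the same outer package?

With gauge pressure at 20 °C 512.5 kPa (> 280 kPa), the CO2 cartridge falls in Category CG.
With flash point 10.6 °C (≤ 27 °C), the screen-wash fluid falls in Category FL.
No segregation rule bars Category CG with Category FL.

Yes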